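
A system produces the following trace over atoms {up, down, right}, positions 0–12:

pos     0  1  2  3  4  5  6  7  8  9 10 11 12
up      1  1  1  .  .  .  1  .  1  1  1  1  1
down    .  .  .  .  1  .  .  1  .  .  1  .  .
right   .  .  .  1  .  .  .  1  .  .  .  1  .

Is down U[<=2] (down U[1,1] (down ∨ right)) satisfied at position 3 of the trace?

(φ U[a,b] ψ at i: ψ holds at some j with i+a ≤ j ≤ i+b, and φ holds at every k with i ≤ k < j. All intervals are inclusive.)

Need some j in [3,5] with (down U[1,1] (down ∨ right)), and down at every k in [3,j-1].
  j=3: (down U[1,1] (down ∨ right)) — fails.
  j=4: (down U[1,1] (down ∨ right)) — fails.
  j=5: (down U[1,1] (down ∨ right)) — fails.
No j in the window works → until fails.

Does not hold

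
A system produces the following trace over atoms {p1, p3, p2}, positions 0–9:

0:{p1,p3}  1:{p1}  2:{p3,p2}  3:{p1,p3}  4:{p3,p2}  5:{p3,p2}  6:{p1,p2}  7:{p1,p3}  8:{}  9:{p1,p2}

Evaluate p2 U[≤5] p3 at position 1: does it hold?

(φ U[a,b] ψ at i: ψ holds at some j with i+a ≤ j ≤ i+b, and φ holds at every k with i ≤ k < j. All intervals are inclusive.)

Need some j in [1,6] with p3, and p2 at every k in [1,j-1].
  j=1: p3 false.
  j=2: p3 holds, but p2 fails at k=1 → not this j.
  j=3: p3 holds, but p2 fails at k=1 → not this j.
  j=4: p3 holds, but p2 fails at k=1 → not this j.
  j=5: p3 holds, but p2 fails at k=1 → not this j.
  j=6: p3 false.
No j in the window works → until fails.

False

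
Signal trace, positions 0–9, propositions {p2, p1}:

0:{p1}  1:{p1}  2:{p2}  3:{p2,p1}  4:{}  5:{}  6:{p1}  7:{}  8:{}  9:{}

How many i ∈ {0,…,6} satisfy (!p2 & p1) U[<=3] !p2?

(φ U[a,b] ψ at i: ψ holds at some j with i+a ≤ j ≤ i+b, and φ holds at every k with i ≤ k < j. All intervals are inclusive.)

Evaluate at each i in [0,6]:
  i=0: ✓ (rhs at j=0)
  i=1: ✓ (rhs at j=1)
  i=2: ✗ (lhs fails at k=2 before rhs at j=4)
  i=3: ✗ (lhs fails at k=3 before rhs at j=4)
  i=4: ✓ (rhs at j=4)
  i=5: ✓ (rhs at j=5)
  i=6: ✓ (rhs at j=6)
Positions where it holds: {0, 1, 4, 5, 6} → 5.

5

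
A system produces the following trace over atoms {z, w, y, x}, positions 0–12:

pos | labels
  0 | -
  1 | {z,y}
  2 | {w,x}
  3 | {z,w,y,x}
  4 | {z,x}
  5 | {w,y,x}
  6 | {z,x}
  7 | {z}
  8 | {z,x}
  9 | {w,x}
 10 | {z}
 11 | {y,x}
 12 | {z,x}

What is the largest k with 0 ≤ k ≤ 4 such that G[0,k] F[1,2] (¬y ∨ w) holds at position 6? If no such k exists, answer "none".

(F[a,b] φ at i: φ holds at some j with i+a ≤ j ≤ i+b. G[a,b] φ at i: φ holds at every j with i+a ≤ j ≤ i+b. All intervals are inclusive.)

F[1,2] (¬y ∨ w) must hold from j=6 onward; find where it first fails.
  j=6: holds
  j=7: holds
  j=8: holds
  j=9: holds
  j=10: holds
Holds through j=10; largest k = 4.

4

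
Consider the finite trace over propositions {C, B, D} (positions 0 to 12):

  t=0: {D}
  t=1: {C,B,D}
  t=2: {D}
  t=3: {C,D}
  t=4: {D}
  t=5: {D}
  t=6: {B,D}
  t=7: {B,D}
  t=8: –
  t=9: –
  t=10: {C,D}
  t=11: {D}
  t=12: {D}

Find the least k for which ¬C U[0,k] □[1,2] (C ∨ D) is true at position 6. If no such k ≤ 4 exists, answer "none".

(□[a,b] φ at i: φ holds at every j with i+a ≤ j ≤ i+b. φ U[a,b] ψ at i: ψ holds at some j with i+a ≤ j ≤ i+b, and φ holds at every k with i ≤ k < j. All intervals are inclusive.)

3

Need earliest j ≥ 6 with □[1,2] (C ∨ D), and ¬C at every k in [6,j-1].
  j=6: rhs fails.
  j=7: rhs fails.
  j=8: rhs fails.
  j=9: rhs holds; lhs holds on [6,8]. k = 3.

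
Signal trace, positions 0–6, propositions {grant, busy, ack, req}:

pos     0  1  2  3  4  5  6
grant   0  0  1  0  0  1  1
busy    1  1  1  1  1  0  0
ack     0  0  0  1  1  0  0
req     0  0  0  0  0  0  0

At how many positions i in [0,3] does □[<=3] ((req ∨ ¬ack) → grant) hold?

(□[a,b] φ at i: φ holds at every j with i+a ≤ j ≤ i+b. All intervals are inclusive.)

2

Evaluate at each i in [0,3]:
  i=0: ✗ (fails at j=0)
  i=1: ✗ (fails at j=1)
  i=2: ✓ (all of [2,5])
  i=3: ✓ (all of [3,6])
Positions where it holds: {2, 3} → 2.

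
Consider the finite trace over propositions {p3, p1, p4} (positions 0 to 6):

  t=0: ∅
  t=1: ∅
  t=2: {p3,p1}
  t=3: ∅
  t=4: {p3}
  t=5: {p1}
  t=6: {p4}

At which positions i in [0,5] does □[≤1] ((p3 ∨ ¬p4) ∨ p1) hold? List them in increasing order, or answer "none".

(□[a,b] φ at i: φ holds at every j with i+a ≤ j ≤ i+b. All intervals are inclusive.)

Evaluate at each i in [0,5]:
  i=0: ✓ (all of [0,1])
  i=1: ✓ (all of [1,2])
  i=2: ✓ (all of [2,3])
  i=3: ✓ (all of [3,4])
  i=4: ✓ (all of [4,5])
  i=5: ✗ (fails at j=6)

0, 1, 2, 3, 4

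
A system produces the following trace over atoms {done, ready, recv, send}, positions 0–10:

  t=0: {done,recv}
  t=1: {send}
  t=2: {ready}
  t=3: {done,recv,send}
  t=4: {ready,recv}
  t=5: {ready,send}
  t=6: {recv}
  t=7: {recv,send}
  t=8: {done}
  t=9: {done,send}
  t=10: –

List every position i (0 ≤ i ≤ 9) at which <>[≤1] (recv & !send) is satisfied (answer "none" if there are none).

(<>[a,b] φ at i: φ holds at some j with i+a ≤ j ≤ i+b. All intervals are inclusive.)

0, 3, 4, 5, 6

Evaluate at each i in [0,9]:
  i=0: ✓ (witness j=0)
  i=1: ✗ (none in [1,2])
  i=2: ✗ (none in [2,3])
  i=3: ✓ (witness j=4)
  i=4: ✓ (witness j=4)
  i=5: ✓ (witness j=6)
  i=6: ✓ (witness j=6)
  i=7: ✗ (none in [7,8])
  i=8: ✗ (none in [8,9])
  i=9: ✗ (none in [9,10])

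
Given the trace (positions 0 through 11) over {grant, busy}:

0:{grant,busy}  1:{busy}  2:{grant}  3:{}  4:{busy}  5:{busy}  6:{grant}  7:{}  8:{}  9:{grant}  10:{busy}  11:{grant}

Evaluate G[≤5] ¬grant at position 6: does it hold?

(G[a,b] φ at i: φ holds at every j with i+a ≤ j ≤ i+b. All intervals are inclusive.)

Check ¬grant at every j in [6,11]:
  j=6: false
  j=7: true
  j=8: true
  j=9: false
  j=10: true
  j=11: false
Fails at j=6 → formula fails.

False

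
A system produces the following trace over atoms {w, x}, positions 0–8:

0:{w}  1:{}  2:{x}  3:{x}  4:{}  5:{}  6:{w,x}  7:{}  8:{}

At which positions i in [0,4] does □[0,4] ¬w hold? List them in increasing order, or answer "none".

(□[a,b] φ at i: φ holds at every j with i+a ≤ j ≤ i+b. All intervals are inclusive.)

Evaluate at each i in [0,4]:
  i=0: ✗ (fails at j=0)
  i=1: ✓ (all of [1,5])
  i=2: ✗ (fails at j=6)
  i=3: ✗ (fails at j=6)
  i=4: ✗ (fails at j=6)

1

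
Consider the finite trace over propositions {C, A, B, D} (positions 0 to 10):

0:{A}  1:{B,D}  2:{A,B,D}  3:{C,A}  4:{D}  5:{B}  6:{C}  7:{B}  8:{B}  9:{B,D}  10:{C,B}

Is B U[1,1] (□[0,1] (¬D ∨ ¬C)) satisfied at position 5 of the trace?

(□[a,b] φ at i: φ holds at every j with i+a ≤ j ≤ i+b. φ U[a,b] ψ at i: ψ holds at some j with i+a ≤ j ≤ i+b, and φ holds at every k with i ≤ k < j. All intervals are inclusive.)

True

Need some j in [6,6] with □[0,1] (¬D ∨ ¬C), and B at every k in [5,j-1].
  j=6: □[0,1] (¬D ∨ ¬C) holds; B holds at every k in [5,5] → satisfied.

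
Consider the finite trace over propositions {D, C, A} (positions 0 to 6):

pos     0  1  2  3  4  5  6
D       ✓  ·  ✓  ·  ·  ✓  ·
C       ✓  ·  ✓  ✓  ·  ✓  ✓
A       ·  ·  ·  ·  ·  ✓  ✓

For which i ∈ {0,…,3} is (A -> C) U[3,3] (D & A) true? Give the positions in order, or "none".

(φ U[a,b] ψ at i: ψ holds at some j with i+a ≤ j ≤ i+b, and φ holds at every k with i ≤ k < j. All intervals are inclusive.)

Evaluate at each i in [0,3]:
  i=0: ✗ (no rhs in [3,3])
  i=1: ✗ (no rhs in [4,4])
  i=2: ✓ (rhs at j=5; lhs holds on [2,4])
  i=3: ✗ (no rhs in [6,6])

2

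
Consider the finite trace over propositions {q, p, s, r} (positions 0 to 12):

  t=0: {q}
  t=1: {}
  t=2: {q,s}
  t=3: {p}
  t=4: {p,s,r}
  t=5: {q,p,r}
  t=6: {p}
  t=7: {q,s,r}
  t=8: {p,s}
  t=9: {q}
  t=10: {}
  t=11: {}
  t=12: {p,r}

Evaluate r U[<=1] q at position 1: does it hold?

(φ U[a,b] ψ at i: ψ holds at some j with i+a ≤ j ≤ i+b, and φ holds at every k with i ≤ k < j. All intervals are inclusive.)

No

Need some j in [1,2] with q, and r at every k in [1,j-1].
  j=1: q false.
  j=2: q holds, but r fails at k=1 → not this j.
No j in the window works → until fails.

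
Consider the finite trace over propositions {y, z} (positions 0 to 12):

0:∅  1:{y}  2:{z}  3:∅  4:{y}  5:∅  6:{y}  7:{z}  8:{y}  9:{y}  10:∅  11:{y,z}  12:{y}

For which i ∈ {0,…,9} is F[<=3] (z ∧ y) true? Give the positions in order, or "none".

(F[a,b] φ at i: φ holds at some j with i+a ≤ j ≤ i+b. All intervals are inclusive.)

8, 9

Evaluate at each i in [0,9]:
  i=0: ✗ (none in [0,3])
  i=1: ✗ (none in [1,4])
  i=2: ✗ (none in [2,5])
  i=3: ✗ (none in [3,6])
  i=4: ✗ (none in [4,7])
  i=5: ✗ (none in [5,8])
  i=6: ✗ (none in [6,9])
  i=7: ✗ (none in [7,10])
  i=8: ✓ (witness j=11)
  i=9: ✓ (witness j=11)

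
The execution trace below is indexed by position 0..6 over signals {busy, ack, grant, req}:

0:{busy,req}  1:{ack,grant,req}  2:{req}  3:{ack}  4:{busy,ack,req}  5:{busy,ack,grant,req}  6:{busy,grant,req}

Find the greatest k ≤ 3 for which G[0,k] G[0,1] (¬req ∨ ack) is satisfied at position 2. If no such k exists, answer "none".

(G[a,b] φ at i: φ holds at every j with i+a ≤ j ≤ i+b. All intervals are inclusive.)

G[0,1] (¬req ∨ ack) must hold from j=2 onward; find where it first fails.
  j=2: fails → no k works.

none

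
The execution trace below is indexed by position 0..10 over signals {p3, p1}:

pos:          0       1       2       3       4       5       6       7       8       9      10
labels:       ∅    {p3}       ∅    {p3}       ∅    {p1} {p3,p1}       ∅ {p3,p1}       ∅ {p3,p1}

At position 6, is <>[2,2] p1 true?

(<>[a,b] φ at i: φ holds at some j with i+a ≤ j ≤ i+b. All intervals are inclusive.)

Check p1 at each j in [8,8]:
  j=8: true
Found at j=8 → formula holds.

True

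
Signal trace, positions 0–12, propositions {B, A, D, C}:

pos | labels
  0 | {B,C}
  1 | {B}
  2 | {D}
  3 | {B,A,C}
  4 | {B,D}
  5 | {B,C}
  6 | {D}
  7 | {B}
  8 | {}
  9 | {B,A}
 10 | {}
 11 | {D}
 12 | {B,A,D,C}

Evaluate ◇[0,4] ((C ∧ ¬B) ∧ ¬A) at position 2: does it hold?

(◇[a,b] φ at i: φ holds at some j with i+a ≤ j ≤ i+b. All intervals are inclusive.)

No

Check ((C ∧ ¬B) ∧ ¬A) at each j in [2,6]:
  j=2: false
  j=3: false
  j=4: false
  j=5: false
  j=6: false
No position in the window satisfies it → formula fails.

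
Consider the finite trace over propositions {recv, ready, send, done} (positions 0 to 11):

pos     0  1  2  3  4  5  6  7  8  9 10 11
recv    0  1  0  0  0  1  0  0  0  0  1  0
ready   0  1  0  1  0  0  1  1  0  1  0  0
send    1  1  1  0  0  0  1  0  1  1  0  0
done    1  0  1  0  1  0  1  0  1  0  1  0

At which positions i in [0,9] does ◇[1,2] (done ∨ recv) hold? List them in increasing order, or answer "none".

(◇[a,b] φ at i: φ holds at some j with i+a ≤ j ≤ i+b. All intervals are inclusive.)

Evaluate at each i in [0,9]:
  i=0: ✓ (witness j=1)
  i=1: ✓ (witness j=2)
  i=2: ✓ (witness j=4)
  i=3: ✓ (witness j=4)
  i=4: ✓ (witness j=5)
  i=5: ✓ (witness j=6)
  i=6: ✓ (witness j=8)
  i=7: ✓ (witness j=8)
  i=8: ✓ (witness j=10)
  i=9: ✓ (witness j=10)

0, 1, 2, 3, 4, 5, 6, 7, 8, 9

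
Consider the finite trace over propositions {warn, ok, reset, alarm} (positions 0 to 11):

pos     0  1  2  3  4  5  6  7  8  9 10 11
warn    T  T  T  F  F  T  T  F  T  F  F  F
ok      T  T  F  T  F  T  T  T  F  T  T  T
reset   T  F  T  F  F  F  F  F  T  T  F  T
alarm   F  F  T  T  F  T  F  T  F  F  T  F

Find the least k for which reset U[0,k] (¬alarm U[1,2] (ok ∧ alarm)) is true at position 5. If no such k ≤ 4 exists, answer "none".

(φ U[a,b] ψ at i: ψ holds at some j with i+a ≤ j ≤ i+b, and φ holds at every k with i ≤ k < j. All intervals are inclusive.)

Need earliest j ≥ 5 with (¬alarm U[1,2] (ok ∧ alarm)), and reset at every k in [5,j-1].
  j=5: rhs fails.
  j=6: rhs holds but lhs fails at k=5.
  j=7: rhs fails.
  j=8: rhs holds but lhs fails at k=5.
  j=9: rhs holds but lhs fails at k=5.
No witness within the range → none.

none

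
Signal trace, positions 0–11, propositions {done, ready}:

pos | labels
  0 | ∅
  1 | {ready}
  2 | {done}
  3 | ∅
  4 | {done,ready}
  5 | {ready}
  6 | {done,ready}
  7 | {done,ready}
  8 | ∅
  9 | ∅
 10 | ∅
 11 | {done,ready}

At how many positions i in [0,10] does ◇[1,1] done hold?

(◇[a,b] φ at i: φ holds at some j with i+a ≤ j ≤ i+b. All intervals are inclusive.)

Evaluate at each i in [0,10]:
  i=0: ✗ (none in [1,1])
  i=1: ✓ (witness j=2)
  i=2: ✗ (none in [3,3])
  i=3: ✓ (witness j=4)
  i=4: ✗ (none in [5,5])
  i=5: ✓ (witness j=6)
  i=6: ✓ (witness j=7)
  i=7: ✗ (none in [8,8])
  i=8: ✗ (none in [9,9])
  i=9: ✗ (none in [10,10])
  i=10: ✓ (witness j=11)
Positions where it holds: {1, 3, 5, 6, 10} → 5.

5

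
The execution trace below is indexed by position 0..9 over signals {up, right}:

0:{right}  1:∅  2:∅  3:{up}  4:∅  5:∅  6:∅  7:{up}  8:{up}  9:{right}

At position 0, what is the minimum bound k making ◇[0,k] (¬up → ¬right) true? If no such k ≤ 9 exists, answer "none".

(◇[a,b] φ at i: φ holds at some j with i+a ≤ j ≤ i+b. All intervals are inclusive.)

1

Scan j = 0,1,… for (¬up → ¬right):
  j=0: fails
  j=1: holds
First hit at j=1, so smallest k = 1-0 = 1.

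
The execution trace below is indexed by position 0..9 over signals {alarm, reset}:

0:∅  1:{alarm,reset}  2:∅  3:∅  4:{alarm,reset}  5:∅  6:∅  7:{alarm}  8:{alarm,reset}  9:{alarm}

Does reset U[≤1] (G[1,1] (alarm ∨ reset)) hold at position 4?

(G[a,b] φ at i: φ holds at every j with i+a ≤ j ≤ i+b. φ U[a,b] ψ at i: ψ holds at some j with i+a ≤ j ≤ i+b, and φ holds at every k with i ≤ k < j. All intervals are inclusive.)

Need some j in [4,5] with G[1,1] (alarm ∨ reset), and reset at every k in [4,j-1].
  j=4: G[1,1] (alarm ∨ reset) — fails at 5.
  j=5: G[1,1] (alarm ∨ reset) — fails at 6.
No j in the window works → until fails.

False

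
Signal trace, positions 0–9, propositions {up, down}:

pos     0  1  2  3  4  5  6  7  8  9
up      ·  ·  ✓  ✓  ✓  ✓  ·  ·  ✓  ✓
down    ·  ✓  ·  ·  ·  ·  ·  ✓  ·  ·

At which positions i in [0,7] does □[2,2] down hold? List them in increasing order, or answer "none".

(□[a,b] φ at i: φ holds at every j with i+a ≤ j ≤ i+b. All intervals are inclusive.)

Evaluate at each i in [0,7]:
  i=0: ✗ (fails at j=2)
  i=1: ✗ (fails at j=3)
  i=2: ✗ (fails at j=4)
  i=3: ✗ (fails at j=5)
  i=4: ✗ (fails at j=6)
  i=5: ✓ (all of [7,7])
  i=6: ✗ (fails at j=8)
  i=7: ✗ (fails at j=9)

5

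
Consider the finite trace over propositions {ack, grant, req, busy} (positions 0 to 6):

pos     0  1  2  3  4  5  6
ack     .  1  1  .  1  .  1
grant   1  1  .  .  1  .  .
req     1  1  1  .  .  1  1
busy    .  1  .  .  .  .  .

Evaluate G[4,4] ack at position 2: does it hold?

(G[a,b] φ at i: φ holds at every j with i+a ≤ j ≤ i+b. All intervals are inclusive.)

Check ack at every j in [6,6]:
  j=6: true
All positions satisfy it → formula holds.

Yes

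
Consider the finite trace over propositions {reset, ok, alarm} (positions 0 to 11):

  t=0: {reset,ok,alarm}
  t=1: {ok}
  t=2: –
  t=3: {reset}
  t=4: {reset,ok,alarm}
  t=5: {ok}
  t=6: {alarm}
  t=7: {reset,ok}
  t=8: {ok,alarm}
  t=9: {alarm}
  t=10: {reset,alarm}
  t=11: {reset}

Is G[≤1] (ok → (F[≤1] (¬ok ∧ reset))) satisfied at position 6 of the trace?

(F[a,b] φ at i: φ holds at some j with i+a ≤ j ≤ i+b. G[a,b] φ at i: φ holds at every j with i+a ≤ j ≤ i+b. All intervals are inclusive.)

Check (ok → (F[≤1] (¬ok ∧ reset))) at every j in [6,7]:
  j=6: antecedent false → ✓
  j=7: antecedent true; consequent fails (none in [7,8]) → ✗
Fails at j=7 → formula fails.

No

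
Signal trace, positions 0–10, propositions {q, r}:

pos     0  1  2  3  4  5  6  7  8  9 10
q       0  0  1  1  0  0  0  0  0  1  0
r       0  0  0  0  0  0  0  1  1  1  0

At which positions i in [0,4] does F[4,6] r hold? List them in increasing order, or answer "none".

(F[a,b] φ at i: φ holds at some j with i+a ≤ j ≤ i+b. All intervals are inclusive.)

1, 2, 3, 4

Evaluate at each i in [0,4]:
  i=0: ✗ (none in [4,6])
  i=1: ✓ (witness j=7)
  i=2: ✓ (witness j=7)
  i=3: ✓ (witness j=7)
  i=4: ✓ (witness j=8)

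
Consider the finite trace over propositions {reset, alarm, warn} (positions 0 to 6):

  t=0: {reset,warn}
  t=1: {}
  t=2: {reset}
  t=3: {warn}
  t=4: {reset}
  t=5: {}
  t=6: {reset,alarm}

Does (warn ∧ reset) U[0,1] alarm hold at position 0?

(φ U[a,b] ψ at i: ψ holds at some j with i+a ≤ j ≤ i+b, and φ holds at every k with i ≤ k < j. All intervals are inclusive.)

Need some j in [0,1] with alarm, and (warn ∧ reset) at every k in [0,j-1].
  j=0: alarm false.
  j=1: alarm false.
No j in the window works → until fails.

False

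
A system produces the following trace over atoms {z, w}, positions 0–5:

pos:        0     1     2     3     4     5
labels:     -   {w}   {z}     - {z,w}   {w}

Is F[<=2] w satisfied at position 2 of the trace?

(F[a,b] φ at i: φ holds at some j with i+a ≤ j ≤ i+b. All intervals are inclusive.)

True

Check w at each j in [2,4]:
  j=2: false
  j=3: false
  j=4: true
Found at j=4 → formula holds.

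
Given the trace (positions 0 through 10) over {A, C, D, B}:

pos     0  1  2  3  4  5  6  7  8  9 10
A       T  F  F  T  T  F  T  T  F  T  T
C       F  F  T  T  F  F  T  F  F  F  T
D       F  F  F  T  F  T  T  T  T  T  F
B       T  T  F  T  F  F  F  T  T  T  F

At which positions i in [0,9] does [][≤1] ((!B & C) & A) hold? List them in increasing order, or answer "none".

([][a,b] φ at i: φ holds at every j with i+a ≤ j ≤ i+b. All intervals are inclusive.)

Evaluate at each i in [0,9]:
  i=0: ✗ (fails at j=0)
  i=1: ✗ (fails at j=1)
  i=2: ✗ (fails at j=2)
  i=3: ✗ (fails at j=3)
  i=4: ✗ (fails at j=4)
  i=5: ✗ (fails at j=5)
  i=6: ✗ (fails at j=7)
  i=7: ✗ (fails at j=7)
  i=8: ✗ (fails at j=8)
  i=9: ✗ (fails at j=9)

none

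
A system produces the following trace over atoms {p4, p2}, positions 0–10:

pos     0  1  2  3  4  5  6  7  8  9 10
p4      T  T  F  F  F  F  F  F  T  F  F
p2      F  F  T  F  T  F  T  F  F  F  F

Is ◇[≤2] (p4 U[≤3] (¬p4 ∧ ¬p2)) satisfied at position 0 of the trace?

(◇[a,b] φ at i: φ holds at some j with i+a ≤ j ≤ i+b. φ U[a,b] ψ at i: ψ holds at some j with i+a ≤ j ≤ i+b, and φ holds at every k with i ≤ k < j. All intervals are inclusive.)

Check (p4 U[≤3] (¬p4 ∧ ¬p2)) at each j in [0,2]:
  j=0: fails
  j=1: fails
  j=2: fails
No position in the window satisfies it → formula fails.

No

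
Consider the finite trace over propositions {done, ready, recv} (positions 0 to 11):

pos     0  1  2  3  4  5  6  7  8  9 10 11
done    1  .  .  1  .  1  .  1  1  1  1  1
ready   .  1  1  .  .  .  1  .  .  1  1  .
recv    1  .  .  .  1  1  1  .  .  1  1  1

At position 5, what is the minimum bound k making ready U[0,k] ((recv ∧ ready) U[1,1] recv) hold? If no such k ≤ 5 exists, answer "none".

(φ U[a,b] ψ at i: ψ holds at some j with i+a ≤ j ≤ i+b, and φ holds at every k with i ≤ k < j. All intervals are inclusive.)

Need earliest j ≥ 5 with ((recv ∧ ready) U[1,1] recv), and ready at every k in [5,j-1].
  j=5: rhs fails.
  j=6: rhs fails.
  j=7: rhs fails.
  j=8: rhs fails.
  j=9: rhs holds but lhs fails at k=5.
  j=10: rhs holds but lhs fails at k=5.
No witness within the range → none.

none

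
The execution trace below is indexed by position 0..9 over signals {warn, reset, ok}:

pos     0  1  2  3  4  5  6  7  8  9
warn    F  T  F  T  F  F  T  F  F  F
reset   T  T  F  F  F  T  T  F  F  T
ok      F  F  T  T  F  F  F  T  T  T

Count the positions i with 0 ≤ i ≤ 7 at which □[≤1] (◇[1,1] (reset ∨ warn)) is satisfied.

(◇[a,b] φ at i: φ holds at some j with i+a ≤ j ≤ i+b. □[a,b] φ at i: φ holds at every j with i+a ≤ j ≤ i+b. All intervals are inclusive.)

Evaluate at each i in [0,7]:
  i=0: ✗ (fails at j=1)
  i=1: ✗ (fails at j=1)
  i=2: ✗ (fails at j=3)
  i=3: ✗ (fails at j=3)
  i=4: ✓ (all of [4,5])
  i=5: ✗ (fails at j=6)
  i=6: ✗ (fails at j=6)
  i=7: ✗ (fails at j=7)
Positions where it holds: {4} → 1.

1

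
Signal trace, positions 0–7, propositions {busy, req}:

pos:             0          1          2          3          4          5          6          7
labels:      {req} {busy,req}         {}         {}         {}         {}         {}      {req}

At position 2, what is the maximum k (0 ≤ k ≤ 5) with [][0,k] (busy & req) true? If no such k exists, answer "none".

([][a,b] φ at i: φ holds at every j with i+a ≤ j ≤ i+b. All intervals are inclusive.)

none

(busy & req) must hold from j=2 onward; find where it first fails.
  j=2: fails → no k works.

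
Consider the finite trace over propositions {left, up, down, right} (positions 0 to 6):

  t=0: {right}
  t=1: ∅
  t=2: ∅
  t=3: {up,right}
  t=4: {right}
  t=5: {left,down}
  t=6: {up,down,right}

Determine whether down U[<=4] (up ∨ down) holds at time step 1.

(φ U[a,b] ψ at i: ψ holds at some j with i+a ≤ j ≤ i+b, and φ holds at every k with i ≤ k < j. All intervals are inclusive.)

False

Need some j in [1,5] with (up ∨ down), and down at every k in [1,j-1].
  j=1: (up ∨ down) false.
  j=2: (up ∨ down) false.
  j=3: (up ∨ down) holds, but down fails at k=1 → not this j.
  j=4: (up ∨ down) false.
  j=5: (up ∨ down) holds, but down fails at k=1 → not this j.
No j in the window works → until fails.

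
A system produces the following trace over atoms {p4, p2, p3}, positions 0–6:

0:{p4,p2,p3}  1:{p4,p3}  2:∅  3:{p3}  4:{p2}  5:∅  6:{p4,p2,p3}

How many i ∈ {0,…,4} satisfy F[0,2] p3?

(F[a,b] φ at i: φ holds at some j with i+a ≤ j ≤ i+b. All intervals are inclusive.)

5

Evaluate at each i in [0,4]:
  i=0: ✓ (witness j=0)
  i=1: ✓ (witness j=1)
  i=2: ✓ (witness j=3)
  i=3: ✓ (witness j=3)
  i=4: ✓ (witness j=6)
Positions where it holds: {0, 1, 2, 3, 4} → 5.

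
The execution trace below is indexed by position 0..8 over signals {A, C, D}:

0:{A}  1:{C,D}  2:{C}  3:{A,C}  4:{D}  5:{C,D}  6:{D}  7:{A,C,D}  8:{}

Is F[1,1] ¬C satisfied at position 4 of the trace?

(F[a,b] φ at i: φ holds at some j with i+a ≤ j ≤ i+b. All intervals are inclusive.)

False

Check ¬C at each j in [5,5]:
  j=5: false
No position in the window satisfies it → formula fails.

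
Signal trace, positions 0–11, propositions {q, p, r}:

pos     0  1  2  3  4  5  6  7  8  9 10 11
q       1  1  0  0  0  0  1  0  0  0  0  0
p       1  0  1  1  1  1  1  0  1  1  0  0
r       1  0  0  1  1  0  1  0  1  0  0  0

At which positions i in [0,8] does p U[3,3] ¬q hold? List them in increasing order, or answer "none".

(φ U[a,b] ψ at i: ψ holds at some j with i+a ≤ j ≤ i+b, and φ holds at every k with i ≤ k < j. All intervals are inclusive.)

2, 4

Evaluate at each i in [0,8]:
  i=0: ✗ (lhs fails at k=1 before rhs at j=3)
  i=1: ✗ (lhs fails at k=1 before rhs at j=4)
  i=2: ✓ (rhs at j=5; lhs holds on [2,4])
  i=3: ✗ (no rhs in [6,6])
  i=4: ✓ (rhs at j=7; lhs holds on [4,6])
  i=5: ✗ (lhs fails at k=7 before rhs at j=8)
  i=6: ✗ (lhs fails at k=7 before rhs at j=9)
  i=7: ✗ (lhs fails at k=7 before rhs at j=10)
  i=8: ✗ (lhs fails at k=10 before rhs at j=11)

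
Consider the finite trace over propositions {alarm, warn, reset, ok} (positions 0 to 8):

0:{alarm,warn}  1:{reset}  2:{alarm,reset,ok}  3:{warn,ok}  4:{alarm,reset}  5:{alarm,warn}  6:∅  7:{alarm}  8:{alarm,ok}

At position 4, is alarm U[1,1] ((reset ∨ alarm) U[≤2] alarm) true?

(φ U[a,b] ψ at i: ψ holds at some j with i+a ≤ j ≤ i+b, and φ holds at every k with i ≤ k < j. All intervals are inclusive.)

Yes

Need some j in [5,5] with ((reset ∨ alarm) U[≤2] alarm), and alarm at every k in [4,j-1].
  j=5: ((reset ∨ alarm) U[≤2] alarm) holds; alarm holds at every k in [4,4] → satisfied.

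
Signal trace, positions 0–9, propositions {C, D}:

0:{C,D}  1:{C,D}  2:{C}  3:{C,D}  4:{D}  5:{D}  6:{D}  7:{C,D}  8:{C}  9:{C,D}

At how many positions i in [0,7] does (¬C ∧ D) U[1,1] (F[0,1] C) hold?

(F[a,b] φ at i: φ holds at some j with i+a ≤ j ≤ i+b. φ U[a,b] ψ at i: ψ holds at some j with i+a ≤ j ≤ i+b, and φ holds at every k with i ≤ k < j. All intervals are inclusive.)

Evaluate at each i in [0,7]:
  i=0: ✗ (lhs fails at k=0 before rhs at j=1)
  i=1: ✗ (lhs fails at k=1 before rhs at j=2)
  i=2: ✗ (lhs fails at k=2 before rhs at j=3)
  i=3: ✗ (no rhs in [4,4])
  i=4: ✗ (no rhs in [5,5])
  i=5: ✓ (rhs at j=6; lhs holds on [5,5])
  i=6: ✓ (rhs at j=7; lhs holds on [6,6])
  i=7: ✗ (lhs fails at k=7 before rhs at j=8)
Positions where it holds: {5, 6} → 2.

2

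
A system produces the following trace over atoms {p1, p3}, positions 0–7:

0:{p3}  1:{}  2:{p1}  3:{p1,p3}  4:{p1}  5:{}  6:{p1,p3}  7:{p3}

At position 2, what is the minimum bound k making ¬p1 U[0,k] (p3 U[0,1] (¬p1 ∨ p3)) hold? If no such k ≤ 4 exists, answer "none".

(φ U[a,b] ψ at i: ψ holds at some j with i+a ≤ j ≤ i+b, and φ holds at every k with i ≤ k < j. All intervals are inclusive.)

none

Need earliest j ≥ 2 with (p3 U[0,1] (¬p1 ∨ p3)), and ¬p1 at every k in [2,j-1].
  j=2: rhs fails.
  j=3: rhs holds but lhs fails at k=2.
  j=4: rhs fails.
  j=5: rhs holds but lhs fails at k=2.
  j=6: rhs holds but lhs fails at k=2.
No witness within the range → none.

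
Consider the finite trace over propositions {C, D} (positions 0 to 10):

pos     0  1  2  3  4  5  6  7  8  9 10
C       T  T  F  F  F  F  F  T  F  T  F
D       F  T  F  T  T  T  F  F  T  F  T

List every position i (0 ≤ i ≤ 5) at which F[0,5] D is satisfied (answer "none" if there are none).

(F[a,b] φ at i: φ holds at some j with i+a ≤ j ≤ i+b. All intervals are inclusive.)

Evaluate at each i in [0,5]:
  i=0: ✓ (witness j=1)
  i=1: ✓ (witness j=1)
  i=2: ✓ (witness j=3)
  i=3: ✓ (witness j=3)
  i=4: ✓ (witness j=4)
  i=5: ✓ (witness j=5)

0, 1, 2, 3, 4, 5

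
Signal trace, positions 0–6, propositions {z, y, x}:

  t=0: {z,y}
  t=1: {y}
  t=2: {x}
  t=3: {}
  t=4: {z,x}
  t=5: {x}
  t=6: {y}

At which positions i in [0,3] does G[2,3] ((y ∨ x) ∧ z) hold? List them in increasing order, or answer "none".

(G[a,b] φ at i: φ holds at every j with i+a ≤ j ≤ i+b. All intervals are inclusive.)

none

Evaluate at each i in [0,3]:
  i=0: ✗ (fails at j=2)
  i=1: ✗ (fails at j=3)
  i=2: ✗ (fails at j=5)
  i=3: ✗ (fails at j=5)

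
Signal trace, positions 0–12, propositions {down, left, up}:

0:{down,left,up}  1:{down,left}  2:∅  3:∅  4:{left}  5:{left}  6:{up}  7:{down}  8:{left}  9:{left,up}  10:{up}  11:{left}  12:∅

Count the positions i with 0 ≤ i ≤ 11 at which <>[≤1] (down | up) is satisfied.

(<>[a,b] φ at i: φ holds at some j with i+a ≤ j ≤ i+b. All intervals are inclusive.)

Evaluate at each i in [0,11]:
  i=0: ✓ (witness j=0)
  i=1: ✓ (witness j=1)
  i=2: ✗ (none in [2,3])
  i=3: ✗ (none in [3,4])
  i=4: ✗ (none in [4,5])
  i=5: ✓ (witness j=6)
  i=6: ✓ (witness j=6)
  i=7: ✓ (witness j=7)
  i=8: ✓ (witness j=9)
  i=9: ✓ (witness j=9)
  i=10: ✓ (witness j=10)
  i=11: ✗ (none in [11,12])
Positions where it holds: {0, 1, 5, 6, 7, 8, 9, 10} → 8.

8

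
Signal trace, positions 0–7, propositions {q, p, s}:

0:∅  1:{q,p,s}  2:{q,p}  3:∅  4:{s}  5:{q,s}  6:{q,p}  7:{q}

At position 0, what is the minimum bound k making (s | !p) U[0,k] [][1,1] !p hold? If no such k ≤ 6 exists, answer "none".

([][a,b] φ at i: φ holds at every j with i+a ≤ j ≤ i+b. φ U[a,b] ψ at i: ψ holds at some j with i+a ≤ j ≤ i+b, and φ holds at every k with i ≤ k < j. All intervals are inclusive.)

2

Need earliest j ≥ 0 with [][1,1] !p, and (s | !p) at every k in [0,j-1].
  j=0: rhs fails.
  j=1: rhs fails.
  j=2: rhs holds; lhs holds on [0,1]. k = 2.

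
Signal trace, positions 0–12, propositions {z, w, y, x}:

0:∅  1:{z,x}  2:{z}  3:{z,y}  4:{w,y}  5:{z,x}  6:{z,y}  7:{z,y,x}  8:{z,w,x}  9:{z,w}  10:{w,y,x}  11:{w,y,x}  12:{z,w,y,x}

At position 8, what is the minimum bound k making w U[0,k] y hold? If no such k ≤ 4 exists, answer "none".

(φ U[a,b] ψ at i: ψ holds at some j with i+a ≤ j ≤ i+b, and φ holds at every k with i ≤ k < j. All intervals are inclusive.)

Need earliest j ≥ 8 with y, and w at every k in [8,j-1].
  j=8: rhs fails.
  j=9: rhs fails.
  j=10: rhs holds; lhs holds on [8,9]. k = 2.

2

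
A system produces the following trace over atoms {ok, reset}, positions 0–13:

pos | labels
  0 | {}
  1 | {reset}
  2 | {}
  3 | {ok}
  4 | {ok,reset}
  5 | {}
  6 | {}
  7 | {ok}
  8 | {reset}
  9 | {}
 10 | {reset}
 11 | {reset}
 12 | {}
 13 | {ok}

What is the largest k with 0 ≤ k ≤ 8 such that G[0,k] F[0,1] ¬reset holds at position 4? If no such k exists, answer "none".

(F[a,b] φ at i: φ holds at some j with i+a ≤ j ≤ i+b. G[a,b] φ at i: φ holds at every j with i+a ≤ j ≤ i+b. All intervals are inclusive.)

F[0,1] ¬reset must hold from j=4 onward; find where it first fails.
  j=4: holds
  j=5: holds
  j=6: holds
  j=7: holds
  j=8: holds
  j=9: holds
  j=10: fails
Holds on [4,9], so largest k = 5.

5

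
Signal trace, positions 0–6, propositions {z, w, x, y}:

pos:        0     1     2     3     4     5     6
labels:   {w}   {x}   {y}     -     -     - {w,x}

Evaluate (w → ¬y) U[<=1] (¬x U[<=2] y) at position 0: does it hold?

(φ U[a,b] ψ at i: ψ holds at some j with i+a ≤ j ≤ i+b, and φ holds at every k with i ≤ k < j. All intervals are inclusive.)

False

Need some j in [0,1] with (¬x U[<=2] y), and (w → ¬y) at every k in [0,j-1].
  j=0: (¬x U[<=2] y) — fails.
  j=1: (¬x U[<=2] y) — fails.
No j in the window works → until fails.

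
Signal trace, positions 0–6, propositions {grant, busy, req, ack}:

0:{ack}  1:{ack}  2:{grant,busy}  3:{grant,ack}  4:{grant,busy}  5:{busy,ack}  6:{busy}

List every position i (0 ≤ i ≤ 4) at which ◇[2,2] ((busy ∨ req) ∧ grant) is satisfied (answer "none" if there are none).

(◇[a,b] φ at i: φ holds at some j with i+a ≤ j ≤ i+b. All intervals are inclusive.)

0, 2

Evaluate at each i in [0,4]:
  i=0: ✓ (witness j=2)
  i=1: ✗ (none in [3,3])
  i=2: ✓ (witness j=4)
  i=3: ✗ (none in [5,5])
  i=4: ✗ (none in [6,6])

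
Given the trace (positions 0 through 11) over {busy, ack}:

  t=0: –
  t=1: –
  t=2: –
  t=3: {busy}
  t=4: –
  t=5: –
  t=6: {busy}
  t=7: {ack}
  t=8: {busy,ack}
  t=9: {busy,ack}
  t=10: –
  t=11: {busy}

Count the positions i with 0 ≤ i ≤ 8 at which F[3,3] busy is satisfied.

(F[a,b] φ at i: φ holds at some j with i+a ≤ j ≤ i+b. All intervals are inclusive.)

5

Evaluate at each i in [0,8]:
  i=0: ✓ (witness j=3)
  i=1: ✗ (none in [4,4])
  i=2: ✗ (none in [5,5])
  i=3: ✓ (witness j=6)
  i=4: ✗ (none in [7,7])
  i=5: ✓ (witness j=8)
  i=6: ✓ (witness j=9)
  i=7: ✗ (none in [10,10])
  i=8: ✓ (witness j=11)
Positions where it holds: {0, 3, 5, 6, 8} → 5.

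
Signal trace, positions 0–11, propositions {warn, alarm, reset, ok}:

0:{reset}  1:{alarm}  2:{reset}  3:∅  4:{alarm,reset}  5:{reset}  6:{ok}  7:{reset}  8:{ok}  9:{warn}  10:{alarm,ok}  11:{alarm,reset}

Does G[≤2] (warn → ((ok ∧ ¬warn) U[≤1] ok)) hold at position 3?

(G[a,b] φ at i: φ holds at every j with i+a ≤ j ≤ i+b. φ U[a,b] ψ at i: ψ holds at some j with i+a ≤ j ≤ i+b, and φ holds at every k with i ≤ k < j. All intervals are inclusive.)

Holds

Check (warn → ((ok ∧ ¬warn) U[≤1] ok)) at every j in [3,5]:
  j=3: antecedent false → ✓
  j=4: antecedent false → ✓
  j=5: antecedent false → ✓
All positions satisfy it → formula holds.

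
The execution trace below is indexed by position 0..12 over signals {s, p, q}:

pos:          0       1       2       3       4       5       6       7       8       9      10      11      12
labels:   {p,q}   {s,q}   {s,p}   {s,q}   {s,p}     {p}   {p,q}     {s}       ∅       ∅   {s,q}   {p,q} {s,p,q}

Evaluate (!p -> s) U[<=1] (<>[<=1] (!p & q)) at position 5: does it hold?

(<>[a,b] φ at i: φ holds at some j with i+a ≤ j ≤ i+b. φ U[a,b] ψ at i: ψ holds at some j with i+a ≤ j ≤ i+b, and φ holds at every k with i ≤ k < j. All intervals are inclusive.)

Need some j in [5,6] with <>[<=1] (!p & q), and (!p -> s) at every k in [5,j-1].
  j=5: <>[<=1] (!p & q) — fails (none in [5,6]).
  j=6: <>[<=1] (!p & q) — fails (none in [6,7]).
No j in the window works → until fails.

Does not hold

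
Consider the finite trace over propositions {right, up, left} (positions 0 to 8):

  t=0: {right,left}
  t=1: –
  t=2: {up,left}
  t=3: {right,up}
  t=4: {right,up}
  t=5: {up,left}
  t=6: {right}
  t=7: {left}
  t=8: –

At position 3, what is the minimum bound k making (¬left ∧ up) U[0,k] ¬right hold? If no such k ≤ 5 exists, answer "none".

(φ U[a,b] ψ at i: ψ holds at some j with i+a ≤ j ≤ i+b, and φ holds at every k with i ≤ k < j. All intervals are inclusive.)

Need earliest j ≥ 3 with ¬right, and (¬left ∧ up) at every k in [3,j-1].
  j=3: rhs fails.
  j=4: rhs fails.
  j=5: rhs holds; lhs holds on [3,4]. k = 2.

2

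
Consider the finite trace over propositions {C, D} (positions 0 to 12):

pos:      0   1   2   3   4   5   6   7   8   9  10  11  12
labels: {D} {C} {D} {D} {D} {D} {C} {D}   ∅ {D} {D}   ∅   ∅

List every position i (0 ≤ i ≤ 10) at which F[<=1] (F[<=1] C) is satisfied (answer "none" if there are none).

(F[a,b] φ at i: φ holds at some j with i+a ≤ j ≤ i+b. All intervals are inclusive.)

Evaluate at each i in [0,10]:
  i=0: ✓ (witness j=0)
  i=1: ✓ (witness j=1)
  i=2: ✗ (none in [2,3])
  i=3: ✗ (none in [3,4])
  i=4: ✓ (witness j=5)
  i=5: ✓ (witness j=5)
  i=6: ✓ (witness j=6)
  i=7: ✗ (none in [7,8])
  i=8: ✗ (none in [8,9])
  i=9: ✗ (none in [9,10])
  i=10: ✗ (none in [10,11])

0, 1, 4, 5, 6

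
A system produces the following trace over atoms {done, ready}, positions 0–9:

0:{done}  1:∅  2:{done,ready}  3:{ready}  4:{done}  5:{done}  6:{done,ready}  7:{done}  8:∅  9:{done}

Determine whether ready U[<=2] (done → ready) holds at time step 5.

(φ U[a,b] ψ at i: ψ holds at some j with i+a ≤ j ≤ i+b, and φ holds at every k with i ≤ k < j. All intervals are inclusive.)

Need some j in [5,7] with (done → ready), and ready at every k in [5,j-1].
  j=5: (done → ready) false.
  j=6: (done → ready) holds, but ready fails at k=5 → not this j.
  j=7: (done → ready) false.
No j in the window works → until fails.

Does not hold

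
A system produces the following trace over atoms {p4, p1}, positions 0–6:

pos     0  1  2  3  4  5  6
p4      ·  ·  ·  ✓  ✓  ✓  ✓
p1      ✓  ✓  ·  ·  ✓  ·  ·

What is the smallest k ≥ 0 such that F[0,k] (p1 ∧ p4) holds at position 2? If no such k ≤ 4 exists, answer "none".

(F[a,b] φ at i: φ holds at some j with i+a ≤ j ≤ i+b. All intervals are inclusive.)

2

Scan j = 2,3,… for (p1 ∧ p4):
  j=2: fails
  j=3: fails
  j=4: holds
First hit at j=4, so smallest k = 4-2 = 2.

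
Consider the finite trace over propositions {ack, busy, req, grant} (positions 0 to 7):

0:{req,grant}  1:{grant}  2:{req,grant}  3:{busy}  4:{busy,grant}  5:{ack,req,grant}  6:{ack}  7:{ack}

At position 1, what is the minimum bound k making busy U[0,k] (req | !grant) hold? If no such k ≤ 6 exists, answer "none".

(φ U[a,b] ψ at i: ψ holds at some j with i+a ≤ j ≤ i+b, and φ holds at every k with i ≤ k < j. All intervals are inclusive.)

Need earliest j ≥ 1 with (req | !grant), and busy at every k in [1,j-1].
  j=1: rhs fails.
  j=2: rhs holds but lhs fails at k=1.
  j=3: rhs holds but lhs fails at k=1.
  j=4: rhs fails.
  j=5: rhs holds but lhs fails at k=1.
  j=6: rhs holds but lhs fails at k=1.
  j=7: rhs holds but lhs fails at k=1.
No witness within the range → none.

none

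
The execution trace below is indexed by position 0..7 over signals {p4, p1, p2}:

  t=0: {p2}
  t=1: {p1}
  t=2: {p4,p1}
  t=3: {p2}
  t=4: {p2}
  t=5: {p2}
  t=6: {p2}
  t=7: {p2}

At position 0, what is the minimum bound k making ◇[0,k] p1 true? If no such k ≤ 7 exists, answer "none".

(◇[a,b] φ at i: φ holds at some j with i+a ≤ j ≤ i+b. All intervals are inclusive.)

Scan j = 0,1,… for p1:
  j=0: fails
  j=1: holds
First hit at j=1, so smallest k = 1-0 = 1.

1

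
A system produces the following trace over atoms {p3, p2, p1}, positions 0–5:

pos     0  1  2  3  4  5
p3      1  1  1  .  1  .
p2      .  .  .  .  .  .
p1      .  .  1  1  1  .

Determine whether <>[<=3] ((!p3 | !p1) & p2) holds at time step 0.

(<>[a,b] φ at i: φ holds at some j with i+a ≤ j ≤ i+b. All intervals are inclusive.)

False

Check ((!p3 | !p1) & p2) at each j in [0,3]:
  j=0: false
  j=1: false
  j=2: false
  j=3: false
No position in the window satisfies it → formula fails.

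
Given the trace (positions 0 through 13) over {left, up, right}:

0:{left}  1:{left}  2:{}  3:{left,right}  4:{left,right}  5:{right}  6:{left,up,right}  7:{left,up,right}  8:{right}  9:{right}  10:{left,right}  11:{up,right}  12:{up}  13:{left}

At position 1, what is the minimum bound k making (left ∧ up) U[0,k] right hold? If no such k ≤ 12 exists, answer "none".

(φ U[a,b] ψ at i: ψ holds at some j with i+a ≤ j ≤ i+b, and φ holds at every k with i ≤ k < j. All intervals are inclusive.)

Need earliest j ≥ 1 with right, and (left ∧ up) at every k in [1,j-1].
  j=1: rhs fails.
  j=2: rhs fails.
  j=3: rhs holds but lhs fails at k=1.
  j=4: rhs holds but lhs fails at k=1.
  j=5: rhs holds but lhs fails at k=1.
  j=6: rhs holds but lhs fails at k=1.
  j=7: rhs holds but lhs fails at k=1.
  j=8: rhs holds but lhs fails at k=1.
  j=9: rhs holds but lhs fails at k=1.
  j=10: rhs holds but lhs fails at k=1.
  j=11: rhs holds but lhs fails at k=1.
  j=12: rhs fails.
  j=13: rhs fails.
No witness within the range → none.

none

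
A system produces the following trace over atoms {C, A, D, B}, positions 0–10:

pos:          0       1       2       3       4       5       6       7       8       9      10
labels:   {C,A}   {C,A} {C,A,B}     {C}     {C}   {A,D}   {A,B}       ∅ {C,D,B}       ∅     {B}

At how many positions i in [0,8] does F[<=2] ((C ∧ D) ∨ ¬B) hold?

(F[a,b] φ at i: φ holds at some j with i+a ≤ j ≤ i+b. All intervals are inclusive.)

9

Evaluate at each i in [0,8]:
  i=0: ✓ (witness j=0)
  i=1: ✓ (witness j=1)
  i=2: ✓ (witness j=3)
  i=3: ✓ (witness j=3)
  i=4: ✓ (witness j=4)
  i=5: ✓ (witness j=5)
  i=6: ✓ (witness j=7)
  i=7: ✓ (witness j=7)
  i=8: ✓ (witness j=8)
Positions where it holds: {0, 1, 2, 3, 4, 5, 6, 7, 8} → 9.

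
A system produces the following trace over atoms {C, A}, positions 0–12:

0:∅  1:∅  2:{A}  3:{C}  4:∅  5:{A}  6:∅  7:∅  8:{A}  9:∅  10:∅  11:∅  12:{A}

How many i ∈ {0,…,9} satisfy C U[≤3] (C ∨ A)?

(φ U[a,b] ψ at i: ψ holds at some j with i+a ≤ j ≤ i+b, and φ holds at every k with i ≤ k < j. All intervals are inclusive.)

4

Evaluate at each i in [0,9]:
  i=0: ✗ (lhs fails at k=0 before rhs at j=2)
  i=1: ✗ (lhs fails at k=1 before rhs at j=2)
  i=2: ✓ (rhs at j=2)
  i=3: ✓ (rhs at j=3)
  i=4: ✗ (lhs fails at k=4 before rhs at j=5)
  i=5: ✓ (rhs at j=5)
  i=6: ✗ (lhs fails at k=6 before rhs at j=8)
  i=7: ✗ (lhs fails at k=7 before rhs at j=8)
  i=8: ✓ (rhs at j=8)
  i=9: ✗ (lhs fails at k=9 before rhs at j=12)
Positions where it holds: {2, 3, 5, 8} → 4.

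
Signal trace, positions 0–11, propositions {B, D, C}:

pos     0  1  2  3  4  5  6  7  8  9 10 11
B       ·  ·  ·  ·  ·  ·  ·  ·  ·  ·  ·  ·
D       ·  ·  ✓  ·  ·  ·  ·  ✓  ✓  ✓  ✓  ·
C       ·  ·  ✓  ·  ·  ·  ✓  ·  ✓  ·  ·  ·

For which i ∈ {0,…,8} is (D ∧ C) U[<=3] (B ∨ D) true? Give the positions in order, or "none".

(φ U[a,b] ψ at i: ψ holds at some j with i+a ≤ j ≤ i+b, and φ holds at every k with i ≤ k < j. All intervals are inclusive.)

2, 7, 8

Evaluate at each i in [0,8]:
  i=0: ✗ (lhs fails at k=0 before rhs at j=2)
  i=1: ✗ (lhs fails at k=1 before rhs at j=2)
  i=2: ✓ (rhs at j=2)
  i=3: ✗ (no rhs in [3,6])
  i=4: ✗ (lhs fails at k=4 before rhs at j=7)
  i=5: ✗ (lhs fails at k=5 before rhs at j=7)
  i=6: ✗ (lhs fails at k=6 before rhs at j=7)
  i=7: ✓ (rhs at j=7)
  i=8: ✓ (rhs at j=8)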